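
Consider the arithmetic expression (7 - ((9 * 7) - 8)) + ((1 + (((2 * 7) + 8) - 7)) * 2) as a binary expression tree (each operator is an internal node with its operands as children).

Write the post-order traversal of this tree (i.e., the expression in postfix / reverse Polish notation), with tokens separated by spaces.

Post-order on an expression tree gives postfix notation: for each operator, emit left operand, right operand, then the operator.

7 9 7 * 8 - - 1 2 7 * 8 + 7 - + 2 * +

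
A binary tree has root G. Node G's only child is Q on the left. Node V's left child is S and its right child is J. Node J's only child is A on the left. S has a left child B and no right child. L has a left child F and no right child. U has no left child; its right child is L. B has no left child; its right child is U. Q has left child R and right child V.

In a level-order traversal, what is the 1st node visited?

G

Level-order visits nodes level by level from the root, left to right within each level.
Level 0: G
Level 1: Q
Level 2: R, V
Level 3: S, J
Level 4: B, A
Level 5: U
Level 6: L
Level 7: F
Full level-order sequence: G, Q, R, V, S, J, B, A, U, L, F.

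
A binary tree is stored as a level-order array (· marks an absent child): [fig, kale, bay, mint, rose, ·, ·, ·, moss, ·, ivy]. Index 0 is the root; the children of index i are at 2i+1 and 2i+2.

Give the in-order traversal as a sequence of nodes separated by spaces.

In-order visits the left subtree, then the node, then the right subtree.
At fig: go left to kale.
  At kale: go left to mint.
    At mint: no left child.
    Visit mint.
    At mint: go right to moss.
      moss is a leaf — visit moss.
  Visit kale.
  At kale: go right to rose.
    At rose: no left child.
    Visit rose.
    At rose: go right to ivy.
      ivy is a leaf — visit ivy.
Visit fig.
At fig: go right to bay.
  bay is a leaf — visit bay.

mint moss kale rose ivy fig bay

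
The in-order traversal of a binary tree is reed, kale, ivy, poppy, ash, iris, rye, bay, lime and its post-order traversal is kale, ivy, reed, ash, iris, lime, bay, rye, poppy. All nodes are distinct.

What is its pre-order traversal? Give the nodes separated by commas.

The last element of post-order is the root; it splits in-order into left and right subtrees.
Root poppy: left subtree has 3 nodes {reed, kale, ivy}, right has 5 {ash, iris, rye, bay, lime}.
  Root reed: left subtree has 0 nodes { }, right has 2 {kale, ivy}.
    Root ivy: left subtree has 1 node {kale}, right has 0 { }.
  Root rye: left subtree has 2 nodes {ash, iris}, right has 2 {bay, lime}.
    Root iris: left subtree has 1 node {ash}, right has 0 { }.
    Root bay: left subtree has 0 nodes { }, right has 1 {lime}.

poppy, reed, ivy, kale, rye, iris, ash, bay, lime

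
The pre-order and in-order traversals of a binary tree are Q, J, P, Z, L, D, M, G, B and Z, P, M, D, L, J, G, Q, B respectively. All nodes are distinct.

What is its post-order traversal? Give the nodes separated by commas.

Z, M, D, L, P, G, J, B, Q

The first element of pre-order is the root; it splits in-order into left and right subtrees.
Root Q: left subtree has 7 nodes {Z, P, M, D, L, J, G}, right has 1 {B}.
  Root J: left subtree has 5 nodes {Z, P, M, D, L}, right has 1 {G}.
    Root P: left subtree has 1 node {Z}, right has 3 {M, D, L}.
      Root L: left subtree has 2 nodes {M, D}, right has 0 { }.
        Root D: left subtree has 1 node {M}, right has 0 { }.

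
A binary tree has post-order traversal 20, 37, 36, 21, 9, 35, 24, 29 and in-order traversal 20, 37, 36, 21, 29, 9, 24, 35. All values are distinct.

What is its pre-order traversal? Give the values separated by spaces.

The last element of post-order is the root; it splits in-order into left and right subtrees.
Root 29: left subtree has 4 nodes {20, 37, 36, 21}, right has 3 {9, 24, 35}.
  Root 21: left subtree has 3 nodes {20, 37, 36}, right has 0 { }.
    Root 36: left subtree has 2 nodes {20, 37}, right has 0 { }.
      Root 37: left subtree has 1 node {20}, right has 0 { }.
  Root 24: left subtree has 1 node {9}, right has 1 {35}.

29 21 36 37 20 24 9 35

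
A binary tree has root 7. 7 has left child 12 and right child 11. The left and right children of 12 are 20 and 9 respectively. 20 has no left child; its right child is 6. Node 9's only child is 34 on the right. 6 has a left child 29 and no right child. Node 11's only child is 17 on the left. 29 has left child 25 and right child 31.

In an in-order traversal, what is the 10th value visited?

17

In-order visits the left subtree, then the node, then the right subtree.
At 7: go left to 12.
  At 12: go left to 20.
    At 20: no left child.
    Visit 20.
    At 20: go right to 6.
      At 6: go left to 29.
        At 29: go left to 25.
          25 is a leaf — visit 25.
        Visit 29.
        At 29: go right to 31.
          31 is a leaf — visit 31.
      Visit 6.
      At 6: no right child.
  Visit 12.
  At 12: go right to 9.
    At 9: no left child.
    Visit 9.
    At 9: go right to 34.
      34 is a leaf — visit 34.
Visit 7.
At 7: go right to 11.
  At 11: go left to 17.
    17 is a leaf — visit 17.
  Visit 11.
  At 11: no right child.
Full in-order sequence: 20, 25, 29, 31, 6, 12, 9, 34, 7, 17, 11.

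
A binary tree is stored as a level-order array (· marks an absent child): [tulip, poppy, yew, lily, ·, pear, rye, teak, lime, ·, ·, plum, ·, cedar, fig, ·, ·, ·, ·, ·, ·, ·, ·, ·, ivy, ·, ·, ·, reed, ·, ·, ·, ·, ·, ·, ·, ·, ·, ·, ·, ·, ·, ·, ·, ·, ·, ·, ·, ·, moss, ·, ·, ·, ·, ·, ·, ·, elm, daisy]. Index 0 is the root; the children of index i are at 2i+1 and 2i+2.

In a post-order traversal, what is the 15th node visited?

Post-order visits the left subtree, then the right subtree, then the node.
At tulip: go left to poppy.
  At poppy: go left to lily.
    At lily: go left to teak.
      teak is a leaf — visit teak.
    At lily: go right to lime.
      lime is a leaf — visit lime.
    Visit lily.
  At poppy: no right child.
  Visit poppy.
At tulip: go right to yew.
  At yew: go left to pear.
    At pear: go left to plum.
      At plum: no left child.
      At plum: go right to ivy.
        At ivy: go left to moss.
          moss is a leaf — visit moss.
        At ivy: no right child.
        Visit ivy.
      Visit plum.
    At pear: no right child.
    Visit pear.
  At yew: go right to rye.
    At rye: go left to cedar.
      At cedar: no left child.
      At cedar: go right to reed.
        At reed: go left to elm.
          elm is a leaf — visit elm.
        At reed: go right to daisy.
          daisy is a leaf — visit daisy.
        Visit reed.
      Visit cedar.
    At rye: go right to fig.
      fig is a leaf — visit fig.
    Visit rye.
  Visit yew.
Visit tulip.
Full post-order sequence: teak, lime, lily, poppy, moss, ivy, plum, pear, elm, daisy, reed, cedar, fig, rye, yew, tulip.

yew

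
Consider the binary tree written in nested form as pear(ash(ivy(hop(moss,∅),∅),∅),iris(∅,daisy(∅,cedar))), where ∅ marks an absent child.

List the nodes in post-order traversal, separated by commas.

Post-order visits the left subtree, then the right subtree, then the node.
At pear: go left to ash.
  At ash: go left to ivy.
    At ivy: go left to hop.
      At hop: go left to moss.
        moss is a leaf — visit moss.
      At hop: no right child.
      Visit hop.
    At ivy: no right child.
    Visit ivy.
  At ash: no right child.
  Visit ash.
At pear: go right to iris.
  At iris: no left child.
  At iris: go right to daisy.
    At daisy: no left child.
    At daisy: go right to cedar.
      cedar is a leaf — visit cedar.
    Visit daisy.
  Visit iris.
Visit pear.

moss, hop, ivy, ash, cedar, daisy, iris, pear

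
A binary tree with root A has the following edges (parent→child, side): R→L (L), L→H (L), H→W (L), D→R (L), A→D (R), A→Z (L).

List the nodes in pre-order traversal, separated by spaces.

Pre-order visits the node, then its left subtree, then its right subtree.
Visit A.
At A: go left to Z.
  Z is a leaf — visit Z.
At A: go right to D.
  Visit D.
  At D: go left to R.
    Visit R.
    At R: go left to L.
      Visit L.
      At L: go left to H.
        Visit H.
        At H: go left to W.
          W is a leaf — visit W.
        At H: no right child.
      At L: no right child.
    At R: no right child.
  At D: no right child.

A Z D R L H W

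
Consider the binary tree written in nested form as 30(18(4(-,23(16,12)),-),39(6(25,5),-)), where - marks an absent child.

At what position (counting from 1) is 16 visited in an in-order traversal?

In-order visits the left subtree, then the node, then the right subtree.
At 30: go left to 18.
  At 18: go left to 4.
    At 4: no left child.
    Visit 4.
    At 4: go right to 23.
      At 23: go left to 16.
        16 is a leaf — visit 16.
      Visit 23.
      At 23: go right to 12.
        12 is a leaf — visit 12.
  Visit 18.
  At 18: no right child.
Visit 30.
At 30: go right to 39.
  At 39: go left to 6.
    At 6: go left to 25.
      25 is a leaf — visit 25.
    Visit 6.
    At 6: go right to 5.
      5 is a leaf — visit 5.
  Visit 39.
  At 39: no right child.
Full in-order sequence: 4, 16, 23, 12, 18, 30, 25, 6, 5, 39.

2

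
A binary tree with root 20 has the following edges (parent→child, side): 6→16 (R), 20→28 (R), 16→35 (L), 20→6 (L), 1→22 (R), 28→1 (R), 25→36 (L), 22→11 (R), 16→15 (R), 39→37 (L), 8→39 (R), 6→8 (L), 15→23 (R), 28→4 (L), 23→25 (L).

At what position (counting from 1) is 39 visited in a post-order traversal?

Post-order visits the left subtree, then the right subtree, then the node.
At 20: go left to 6.
  At 6: go left to 8.
    At 8: no left child.
    At 8: go right to 39.
      At 39: go left to 37.
        37 is a leaf — visit 37.
      At 39: no right child.
      Visit 39.
    Visit 8.
  At 6: go right to 16.
    At 16: go left to 35.
      35 is a leaf — visit 35.
    At 16: go right to 15.
      At 15: no left child.
      At 15: go right to 23.
        At 23: go left to 25.
          At 25: go left to 36.
            36 is a leaf — visit 36.
          At 25: no right child.
          Visit 25.
        At 23: no right child.
        Visit 23.
      Visit 15.
    Visit 16.
  Visit 6.
At 20: go right to 28.
  At 28: go left to 4.
    4 is a leaf — visit 4.
  At 28: go right to 1.
    At 1: no left child.
    At 1: go right to 22.
      At 22: no left child.
      At 22: go right to 11.
        11 is a leaf — visit 11.
      Visit 22.
    Visit 1.
  Visit 28.
Visit 20.
Full post-order sequence: 37, 39, 8, 35, 36, 25, 23, 15, 16, 6, 4, 11, 22, 1, 28, 20.

2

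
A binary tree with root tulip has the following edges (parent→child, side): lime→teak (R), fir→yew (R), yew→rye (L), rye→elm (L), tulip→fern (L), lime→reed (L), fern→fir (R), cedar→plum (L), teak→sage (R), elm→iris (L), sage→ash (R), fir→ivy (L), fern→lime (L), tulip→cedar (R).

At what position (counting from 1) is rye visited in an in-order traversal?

11

In-order visits the left subtree, then the node, then the right subtree.
At tulip: go left to fern.
  At fern: go left to lime.
    At lime: go left to reed.
      reed is a leaf — visit reed.
    Visit lime.
    At lime: go right to teak.
      At teak: no left child.
      Visit teak.
      At teak: go right to sage.
        At sage: no left child.
        Visit sage.
        At sage: go right to ash.
          ash is a leaf — visit ash.
  Visit fern.
  At fern: go right to fir.
    At fir: go left to ivy.
      ivy is a leaf — visit ivy.
    Visit fir.
    At fir: go right to yew.
      At yew: go left to rye.
        At rye: go left to elm.
          At elm: go left to iris.
            iris is a leaf — visit iris.
          Visit elm.
          At elm: no right child.
        Visit rye.
        At rye: no right child.
      Visit yew.
      At yew: no right child.
Visit tulip.
At tulip: go right to cedar.
  At cedar: go left to plum.
    plum is a leaf — visit plum.
  Visit cedar.
  At cedar: no right child.
Full in-order sequence: reed, lime, teak, sage, ash, fern, ivy, fir, iris, elm, rye, yew, tulip, plum, cedar.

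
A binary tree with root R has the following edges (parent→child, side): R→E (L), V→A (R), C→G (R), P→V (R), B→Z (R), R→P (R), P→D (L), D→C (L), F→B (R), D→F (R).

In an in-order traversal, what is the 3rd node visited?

In-order visits the left subtree, then the node, then the right subtree.
At R: go left to E.
  E is a leaf — visit E.
Visit R.
At R: go right to P.
  At P: go left to D.
    At D: go left to C.
      At C: no left child.
      Visit C.
      At C: go right to G.
        G is a leaf — visit G.
    Visit D.
    At D: go right to F.
      At F: no left child.
      Visit F.
      At F: go right to B.
        At B: no left child.
        Visit B.
        At B: go right to Z.
          Z is a leaf — visit Z.
  Visit P.
  At P: go right to V.
    At V: no left child.
    Visit V.
    At V: go right to A.
      A is a leaf — visit A.
Full in-order sequence: E, R, C, G, D, F, B, Z, P, V, A.

C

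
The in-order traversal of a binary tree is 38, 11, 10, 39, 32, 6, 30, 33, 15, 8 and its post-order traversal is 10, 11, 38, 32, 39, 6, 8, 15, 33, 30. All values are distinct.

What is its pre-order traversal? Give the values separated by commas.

The last element of post-order is the root; it splits in-order into left and right subtrees.
Root 30: left subtree has 6 nodes {38, 11, 10, 39, 32, 6}, right has 3 {33, 15, 8}.
  Root 6: left subtree has 5 nodes {38, 11, 10, 39, 32}, right has 0 { }.
    Root 39: left subtree has 3 nodes {38, 11, 10}, right has 1 {32}.
      Root 38: left subtree has 0 nodes { }, right has 2 {11, 10}.
        Root 11: left subtree has 0 nodes { }, right has 1 {10}.
  Root 33: left subtree has 0 nodes { }, right has 2 {15, 8}.
    Root 15: left subtree has 0 nodes { }, right has 1 {8}.

30, 6, 39, 38, 11, 10, 32, 33, 15, 8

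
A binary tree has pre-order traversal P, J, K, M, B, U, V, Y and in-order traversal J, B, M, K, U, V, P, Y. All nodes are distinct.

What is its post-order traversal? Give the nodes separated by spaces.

The first element of pre-order is the root; it splits in-order into left and right subtrees.
Root P: left subtree has 6 nodes {J, B, M, K, U, V}, right has 1 {Y}.
  Root J: left subtree has 0 nodes { }, right has 5 {B, M, K, U, V}.
    Root K: left subtree has 2 nodes {B, M}, right has 2 {U, V}.
      Root M: left subtree has 1 node {B}, right has 0 { }.
      Root U: left subtree has 0 nodes { }, right has 1 {V}.

B M V U K J Y P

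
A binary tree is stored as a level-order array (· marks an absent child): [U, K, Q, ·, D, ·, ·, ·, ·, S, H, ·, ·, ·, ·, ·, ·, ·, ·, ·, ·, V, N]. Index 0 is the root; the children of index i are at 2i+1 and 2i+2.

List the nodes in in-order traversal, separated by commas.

K, S, D, V, H, N, U, Q

In-order visits the left subtree, then the node, then the right subtree.
At U: go left to K.
  At K: no left child.
  Visit K.
  At K: go right to D.
    At D: go left to S.
      S is a leaf — visit S.
    Visit D.
    At D: go right to H.
      At H: go left to V.
        V is a leaf — visit V.
      Visit H.
      At H: go right to N.
        N is a leaf — visit N.
Visit U.
At U: go right to Q.
  Q is a leaf — visit Q.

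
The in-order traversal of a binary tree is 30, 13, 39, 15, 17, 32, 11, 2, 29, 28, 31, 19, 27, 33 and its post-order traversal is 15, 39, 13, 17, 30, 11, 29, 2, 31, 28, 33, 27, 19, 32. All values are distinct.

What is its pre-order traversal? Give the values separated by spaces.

The last element of post-order is the root; it splits in-order into left and right subtrees.
Root 32: left subtree has 5 nodes {30, 13, 39, 15, 17}, right has 8 {11, 2, 29, 28, 31, 19, 27, 33}.
  Root 30: left subtree has 0 nodes { }, right has 4 {13, 39, 15, 17}.
    Root 17: left subtree has 3 nodes {13, 39, 15}, right has 0 { }.
      Root 13: left subtree has 0 nodes { }, right has 2 {39, 15}.
        Root 39: left subtree has 0 nodes { }, right has 1 {15}.
  Root 19: left subtree has 5 nodes {11, 2, 29, 28, 31}, right has 2 {27, 33}.
    Root 28: left subtree has 3 nodes {11, 2, 29}, right has 1 {31}.
      Root 2: left subtree has 1 node {11}, right has 1 {29}.
    Root 27: left subtree has 0 nodes { }, right has 1 {33}.

32 30 17 13 39 15 19 28 2 11 29 31 27 33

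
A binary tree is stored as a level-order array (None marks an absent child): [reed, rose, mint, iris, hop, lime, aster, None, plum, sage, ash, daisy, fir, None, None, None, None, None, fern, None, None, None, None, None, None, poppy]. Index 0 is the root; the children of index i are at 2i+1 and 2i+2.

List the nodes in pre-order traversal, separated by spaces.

reed rose iris plum fern hop sage ash mint lime daisy fir poppy aster

Pre-order visits the node, then its left subtree, then its right subtree.
Visit reed.
At reed: go left to rose.
  Visit rose.
  At rose: go left to iris.
    Visit iris.
    At iris: no left child.
    At iris: go right to plum.
      Visit plum.
      At plum: no left child.
      At plum: go right to fern.
        fern is a leaf — visit fern.
  At rose: go right to hop.
    Visit hop.
    At hop: go left to sage.
      sage is a leaf — visit sage.
    At hop: go right to ash.
      ash is a leaf — visit ash.
At reed: go right to mint.
  Visit mint.
  At mint: go left to lime.
    Visit lime.
    At lime: go left to daisy.
      daisy is a leaf — visit daisy.
    At lime: go right to fir.
      Visit fir.
      At fir: go left to poppy.
        poppy is a leaf — visit poppy.
      At fir: no right child.
  At mint: go right to aster.
    aster is a leaf — visit aster.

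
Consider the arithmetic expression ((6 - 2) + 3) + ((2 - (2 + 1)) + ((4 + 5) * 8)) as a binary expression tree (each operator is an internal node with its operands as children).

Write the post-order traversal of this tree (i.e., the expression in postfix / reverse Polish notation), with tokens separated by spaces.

Post-order on an expression tree gives postfix notation: for each operator, emit left operand, right operand, then the operator.

6 2 - 3 + 2 2 1 + - 4 5 + 8 * + +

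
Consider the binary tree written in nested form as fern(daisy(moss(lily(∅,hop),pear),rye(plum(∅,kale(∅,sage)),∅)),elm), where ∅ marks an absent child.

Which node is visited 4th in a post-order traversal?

moss

Post-order visits the left subtree, then the right subtree, then the node.
At fern: go left to daisy.
  At daisy: go left to moss.
    At moss: go left to lily.
      At lily: no left child.
      At lily: go right to hop.
        hop is a leaf — visit hop.
      Visit lily.
    At moss: go right to pear.
      pear is a leaf — visit pear.
    Visit moss.
  At daisy: go right to rye.
    At rye: go left to plum.
      At plum: no left child.
      At plum: go right to kale.
        At kale: no left child.
        At kale: go right to sage.
          sage is a leaf — visit sage.
        Visit kale.
      Visit plum.
    At rye: no right child.
    Visit rye.
  Visit daisy.
At fern: go right to elm.
  elm is a leaf — visit elm.
Visit fern.
Full post-order sequence: hop, lily, pear, moss, sage, kale, plum, rye, daisy, elm, fern.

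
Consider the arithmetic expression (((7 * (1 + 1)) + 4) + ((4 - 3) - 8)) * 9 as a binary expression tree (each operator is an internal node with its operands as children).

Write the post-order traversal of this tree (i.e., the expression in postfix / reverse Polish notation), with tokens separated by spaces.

7 1 1 + * 4 + 4 3 - 8 - + 9 *

Post-order on an expression tree gives postfix notation: for each operator, emit left operand, right operand, then the operator.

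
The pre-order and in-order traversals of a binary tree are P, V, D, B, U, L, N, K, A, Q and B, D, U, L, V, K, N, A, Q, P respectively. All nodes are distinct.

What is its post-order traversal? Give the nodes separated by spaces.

The first element of pre-order is the root; it splits in-order into left and right subtrees.
Root P: left subtree has 9 nodes {B, D, U, L, V, K, N, A, Q}, right has 0 { }.
  Root V: left subtree has 4 nodes {B, D, U, L}, right has 4 {K, N, A, Q}.
    Root D: left subtree has 1 node {B}, right has 2 {U, L}.
      Root U: left subtree has 0 nodes { }, right has 1 {L}.
    Root N: left subtree has 1 node {K}, right has 2 {A, Q}.
      Root A: left subtree has 0 nodes { }, right has 1 {Q}.

B L U D K Q A N V P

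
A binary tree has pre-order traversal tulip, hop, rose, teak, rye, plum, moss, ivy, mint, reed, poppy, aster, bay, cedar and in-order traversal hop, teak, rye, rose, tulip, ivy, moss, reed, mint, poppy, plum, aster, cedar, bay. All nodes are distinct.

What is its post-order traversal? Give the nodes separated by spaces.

rye teak rose hop ivy reed poppy mint moss cedar bay aster plum tulip

The first element of pre-order is the root; it splits in-order into left and right subtrees.
Root tulip: left subtree has 4 nodes {hop, teak, rye, rose}, right has 9 {ivy, moss, reed, mint, poppy, plum, aster, cedar, bay}.
  Root hop: left subtree has 0 nodes { }, right has 3 {teak, rye, rose}.
    Root rose: left subtree has 2 nodes {teak, rye}, right has 0 { }.
      Root teak: left subtree has 0 nodes { }, right has 1 {rye}.
  Root plum: left subtree has 5 nodes {ivy, moss, reed, mint, poppy}, right has 3 {aster, cedar, bay}.
    Root moss: left subtree has 1 node {ivy}, right has 3 {reed, mint, poppy}.
      Root mint: left subtree has 1 node {reed}, right has 1 {poppy}.
    Root aster: left subtree has 0 nodes { }, right has 2 {cedar, bay}.
      Root bay: left subtree has 1 node {cedar}, right has 0 { }.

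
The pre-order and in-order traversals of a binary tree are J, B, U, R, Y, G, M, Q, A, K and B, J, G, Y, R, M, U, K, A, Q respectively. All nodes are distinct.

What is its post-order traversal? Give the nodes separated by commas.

B, G, Y, M, R, K, A, Q, U, J

The first element of pre-order is the root; it splits in-order into left and right subtrees.
Root J: left subtree has 1 node {B}, right has 8 {G, Y, R, M, U, K, A, Q}.
  Root U: left subtree has 4 nodes {G, Y, R, M}, right has 3 {K, A, Q}.
    Root R: left subtree has 2 nodes {G, Y}, right has 1 {M}.
      Root Y: left subtree has 1 node {G}, right has 0 { }.
    Root Q: left subtree has 2 nodes {K, A}, right has 0 { }.
      Root A: left subtree has 1 node {K}, right has 0 { }.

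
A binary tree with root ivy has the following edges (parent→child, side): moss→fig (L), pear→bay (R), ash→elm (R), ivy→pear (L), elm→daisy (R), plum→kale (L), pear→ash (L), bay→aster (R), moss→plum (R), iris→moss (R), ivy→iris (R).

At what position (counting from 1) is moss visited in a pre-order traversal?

9

Pre-order visits the node, then its left subtree, then its right subtree.
Visit ivy.
At ivy: go left to pear.
  Visit pear.
  At pear: go left to ash.
    Visit ash.
    At ash: no left child.
    At ash: go right to elm.
      Visit elm.
      At elm: no left child.
      At elm: go right to daisy.
        daisy is a leaf — visit daisy.
  At pear: go right to bay.
    Visit bay.
    At bay: no left child.
    At bay: go right to aster.
      aster is a leaf — visit aster.
At ivy: go right to iris.
  Visit iris.
  At iris: no left child.
  At iris: go right to moss.
    Visit moss.
    At moss: go left to fig.
      fig is a leaf — visit fig.
    At moss: go right to plum.
      Visit plum.
      At plum: go left to kale.
        kale is a leaf — visit kale.
      At plum: no right child.
Full pre-order sequence: ivy, pear, ash, elm, daisy, bay, aster, iris, moss, fig, plum, kale.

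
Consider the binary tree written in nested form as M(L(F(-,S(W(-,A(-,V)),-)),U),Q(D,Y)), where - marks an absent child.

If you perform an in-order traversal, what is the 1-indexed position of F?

In-order visits the left subtree, then the node, then the right subtree.
At M: go left to L.
  At L: go left to F.
    At F: no left child.
    Visit F.
    At F: go right to S.
      At S: go left to W.
        At W: no left child.
        Visit W.
        At W: go right to A.
          At A: no left child.
          Visit A.
          At A: go right to V.
            V is a leaf — visit V.
      Visit S.
      At S: no right child.
  Visit L.
  At L: go right to U.
    U is a leaf — visit U.
Visit M.
At M: go right to Q.
  At Q: go left to D.
    D is a leaf — visit D.
  Visit Q.
  At Q: go right to Y.
    Y is a leaf — visit Y.
Full in-order sequence: F, W, A, V, S, L, U, M, D, Q, Y.

1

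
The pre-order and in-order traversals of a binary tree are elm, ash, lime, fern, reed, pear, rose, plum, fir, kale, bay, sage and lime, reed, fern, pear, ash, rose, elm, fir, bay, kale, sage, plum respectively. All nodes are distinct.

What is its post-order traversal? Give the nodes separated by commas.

The first element of pre-order is the root; it splits in-order into left and right subtrees.
Root elm: left subtree has 6 nodes {lime, reed, fern, pear, ash, rose}, right has 5 {fir, bay, kale, sage, plum}.
  Root ash: left subtree has 4 nodes {lime, reed, fern, pear}, right has 1 {rose}.
    Root lime: left subtree has 0 nodes { }, right has 3 {reed, fern, pear}.
      Root fern: left subtree has 1 node {reed}, right has 1 {pear}.
  Root plum: left subtree has 4 nodes {fir, bay, kale, sage}, right has 0 { }.
    Root fir: left subtree has 0 nodes { }, right has 3 {bay, kale, sage}.
      Root kale: left subtree has 1 node {bay}, right has 1 {sage}.

reed, pear, fern, lime, rose, ash, bay, sage, kale, fir, plum, elm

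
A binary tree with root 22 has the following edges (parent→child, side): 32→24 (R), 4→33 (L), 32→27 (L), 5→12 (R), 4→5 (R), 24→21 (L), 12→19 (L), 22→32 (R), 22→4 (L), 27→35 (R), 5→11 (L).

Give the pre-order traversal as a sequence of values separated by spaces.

22 4 33 5 11 12 19 32 27 35 24 21

Pre-order visits the node, then its left subtree, then its right subtree.
Visit 22.
At 22: go left to 4.
  Visit 4.
  At 4: go left to 33.
    33 is a leaf — visit 33.
  At 4: go right to 5.
    Visit 5.
    At 5: go left to 11.
      11 is a leaf — visit 11.
    At 5: go right to 12.
      Visit 12.
      At 12: go left to 19.
        19 is a leaf — visit 19.
      At 12: no right child.
At 22: go right to 32.
  Visit 32.
  At 32: go left to 27.
    Visit 27.
    At 27: no left child.
    At 27: go right to 35.
      35 is a leaf — visit 35.
  At 32: go right to 24.
    Visit 24.
    At 24: go left to 21.
      21 is a leaf — visit 21.
    At 24: no right child.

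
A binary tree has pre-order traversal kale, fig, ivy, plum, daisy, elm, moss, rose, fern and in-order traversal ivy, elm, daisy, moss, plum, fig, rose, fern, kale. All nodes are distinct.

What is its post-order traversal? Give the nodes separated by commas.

The first element of pre-order is the root; it splits in-order into left and right subtrees.
Root kale: left subtree has 8 nodes {ivy, elm, daisy, moss, plum, fig, rose, fern}, right has 0 { }.
  Root fig: left subtree has 5 nodes {ivy, elm, daisy, moss, plum}, right has 2 {rose, fern}.
    Root ivy: left subtree has 0 nodes { }, right has 4 {elm, daisy, moss, plum}.
      Root plum: left subtree has 3 nodes {elm, daisy, moss}, right has 0 { }.
        Root daisy: left subtree has 1 node {elm}, right has 1 {moss}.
    Root rose: left subtree has 0 nodes { }, right has 1 {fern}.

elm, moss, daisy, plum, ivy, fern, rose, fig, kale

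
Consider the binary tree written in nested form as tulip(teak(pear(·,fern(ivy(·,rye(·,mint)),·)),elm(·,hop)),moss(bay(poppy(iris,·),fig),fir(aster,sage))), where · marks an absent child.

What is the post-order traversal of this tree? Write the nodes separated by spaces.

Post-order visits the left subtree, then the right subtree, then the node.
At tulip: go left to teak.
  At teak: go left to pear.
    At pear: no left child.
    At pear: go right to fern.
      At fern: go left to ivy.
        At ivy: no left child.
        At ivy: go right to rye.
          At rye: no left child.
          At rye: go right to mint.
            mint is a leaf — visit mint.
          Visit rye.
        Visit ivy.
      At fern: no right child.
      Visit fern.
    Visit pear.
  At teak: go right to elm.
    At elm: no left child.
    At elm: go right to hop.
      hop is a leaf — visit hop.
    Visit elm.
  Visit teak.
At tulip: go right to moss.
  At moss: go left to bay.
    At bay: go left to poppy.
      At poppy: go left to iris.
        iris is a leaf — visit iris.
      At poppy: no right child.
      Visit poppy.
    At bay: go right to fig.
      fig is a leaf — visit fig.
    Visit bay.
  At moss: go right to fir.
    At fir: go left to aster.
      aster is a leaf — visit aster.
    At fir: go right to sage.
      sage is a leaf — visit sage.
    Visit fir.
  Visit moss.
Visit tulip.

mint rye ivy fern pear hop elm teak iris poppy fig bay aster sage fir moss tulip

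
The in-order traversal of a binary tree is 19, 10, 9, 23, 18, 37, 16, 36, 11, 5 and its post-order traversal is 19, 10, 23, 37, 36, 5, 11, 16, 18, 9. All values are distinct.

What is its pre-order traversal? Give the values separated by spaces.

The last element of post-order is the root; it splits in-order into left and right subtrees.
Root 9: left subtree has 2 nodes {19, 10}, right has 7 {23, 18, 37, 16, 36, 11, 5}.
  Root 10: left subtree has 1 node {19}, right has 0 { }.
  Root 18: left subtree has 1 node {23}, right has 5 {37, 16, 36, 11, 5}.
    Root 16: left subtree has 1 node {37}, right has 3 {36, 11, 5}.
      Root 11: left subtree has 1 node {36}, right has 1 {5}.

9 10 19 18 23 16 37 11 36 5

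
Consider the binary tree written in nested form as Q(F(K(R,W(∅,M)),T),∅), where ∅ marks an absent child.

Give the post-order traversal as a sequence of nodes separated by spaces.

Post-order visits the left subtree, then the right subtree, then the node.
At Q: go left to F.
  At F: go left to K.
    At K: go left to R.
      R is a leaf — visit R.
    At K: go right to W.
      At W: no left child.
      At W: go right to M.
        M is a leaf — visit M.
      Visit W.
    Visit K.
  At F: go right to T.
    T is a leaf — visit T.
  Visit F.
At Q: no right child.
Visit Q.

R M W K T F Q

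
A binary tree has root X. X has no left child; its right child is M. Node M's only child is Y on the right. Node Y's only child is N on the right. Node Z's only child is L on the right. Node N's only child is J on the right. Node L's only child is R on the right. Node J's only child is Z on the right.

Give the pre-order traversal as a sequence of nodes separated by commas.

Pre-order visits the node, then its left subtree, then its right subtree.
Visit X.
At X: no left child.
At X: go right to M.
  Visit M.
  At M: no left child.
  At M: go right to Y.
    Visit Y.
    At Y: no left child.
    At Y: go right to N.
      Visit N.
      At N: no left child.
      At N: go right to J.
        Visit J.
        At J: no left child.
        At J: go right to Z.
          Visit Z.
          At Z: no left child.
          At Z: go right to L.
            Visit L.
            At L: no left child.
            At L: go right to R.
              R is a leaf — visit R.

X, M, Y, N, J, Z, L, R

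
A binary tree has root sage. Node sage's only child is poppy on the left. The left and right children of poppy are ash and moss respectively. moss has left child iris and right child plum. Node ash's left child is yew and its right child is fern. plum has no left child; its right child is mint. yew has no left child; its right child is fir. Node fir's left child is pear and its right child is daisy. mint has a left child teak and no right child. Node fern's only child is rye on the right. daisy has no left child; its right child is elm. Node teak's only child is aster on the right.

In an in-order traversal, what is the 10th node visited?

iris

In-order visits the left subtree, then the node, then the right subtree.
At sage: go left to poppy.
  At poppy: go left to ash.
    At ash: go left to yew.
      At yew: no left child.
      Visit yew.
      At yew: go right to fir.
        At fir: go left to pear.
          pear is a leaf — visit pear.
        Visit fir.
        At fir: go right to daisy.
          At daisy: no left child.
          Visit daisy.
          At daisy: go right to elm.
            elm is a leaf — visit elm.
    Visit ash.
    At ash: go right to fern.
      At fern: no left child.
      Visit fern.
      At fern: go right to rye.
        rye is a leaf — visit rye.
  Visit poppy.
  At poppy: go right to moss.
    At moss: go left to iris.
      iris is a leaf — visit iris.
    Visit moss.
    At moss: go right to plum.
      At plum: no left child.
      Visit plum.
      At plum: go right to mint.
        At mint: go left to teak.
          At teak: no left child.
          Visit teak.
          At teak: go right to aster.
            aster is a leaf — visit aster.
        Visit mint.
        At mint: no right child.
Visit sage.
At sage: no right child.
Full in-order sequence: yew, pear, fir, daisy, elm, ash, fern, rye, poppy, iris, moss, plum, teak, aster, mint, sage.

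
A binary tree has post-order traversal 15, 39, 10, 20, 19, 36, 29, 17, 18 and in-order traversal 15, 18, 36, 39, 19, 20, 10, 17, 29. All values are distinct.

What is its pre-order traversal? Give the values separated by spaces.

The last element of post-order is the root; it splits in-order into left and right subtrees.
Root 18: left subtree has 1 node {15}, right has 7 {36, 39, 19, 20, 10, 17, 29}.
  Root 17: left subtree has 5 nodes {36, 39, 19, 20, 10}, right has 1 {29}.
    Root 36: left subtree has 0 nodes { }, right has 4 {39, 19, 20, 10}.
      Root 19: left subtree has 1 node {39}, right has 2 {20, 10}.
        Root 20: left subtree has 0 nodes { }, right has 1 {10}.

18 15 17 36 19 39 20 10 29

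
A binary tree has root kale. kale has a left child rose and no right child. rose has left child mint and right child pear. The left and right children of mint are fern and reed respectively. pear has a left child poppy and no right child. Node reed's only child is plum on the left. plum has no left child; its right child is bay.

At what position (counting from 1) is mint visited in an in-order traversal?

In-order visits the left subtree, then the node, then the right subtree.
At kale: go left to rose.
  At rose: go left to mint.
    At mint: go left to fern.
      fern is a leaf — visit fern.
    Visit mint.
    At mint: go right to reed.
      At reed: go left to plum.
        At plum: no left child.
        Visit plum.
        At plum: go right to bay.
          bay is a leaf — visit bay.
      Visit reed.
      At reed: no right child.
  Visit rose.
  At rose: go right to pear.
    At pear: go left to poppy.
      poppy is a leaf — visit poppy.
    Visit pear.
    At pear: no right child.
Visit kale.
At kale: no right child.
Full in-order sequence: fern, mint, plum, bay, reed, rose, poppy, pear, kale.

2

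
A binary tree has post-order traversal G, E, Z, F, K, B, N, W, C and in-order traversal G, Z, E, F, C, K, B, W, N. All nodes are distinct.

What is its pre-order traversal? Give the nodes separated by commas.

C, F, Z, G, E, W, B, K, N

The last element of post-order is the root; it splits in-order into left and right subtrees.
Root C: left subtree has 4 nodes {G, Z, E, F}, right has 4 {K, B, W, N}.
  Root F: left subtree has 3 nodes {G, Z, E}, right has 0 { }.
    Root Z: left subtree has 1 node {G}, right has 1 {E}.
  Root W: left subtree has 2 nodes {K, B}, right has 1 {N}.
    Root B: left subtree has 1 node {K}, right has 0 { }.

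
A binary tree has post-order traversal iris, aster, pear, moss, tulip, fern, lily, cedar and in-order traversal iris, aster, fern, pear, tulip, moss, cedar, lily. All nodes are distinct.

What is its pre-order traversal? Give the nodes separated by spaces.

The last element of post-order is the root; it splits in-order into left and right subtrees.
Root cedar: left subtree has 6 nodes {iris, aster, fern, pear, tulip, moss}, right has 1 {lily}.
  Root fern: left subtree has 2 nodes {iris, aster}, right has 3 {pear, tulip, moss}.
    Root aster: left subtree has 1 node {iris}, right has 0 { }.
    Root tulip: left subtree has 1 node {pear}, right has 1 {moss}.

cedar fern aster iris tulip pear moss lily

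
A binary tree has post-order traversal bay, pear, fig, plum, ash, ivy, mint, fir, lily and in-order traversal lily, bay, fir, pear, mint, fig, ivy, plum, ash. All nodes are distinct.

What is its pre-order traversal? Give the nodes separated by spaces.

The last element of post-order is the root; it splits in-order into left and right subtrees.
Root lily: left subtree has 0 nodes { }, right has 8 {bay, fir, pear, mint, fig, ivy, plum, ash}.
  Root fir: left subtree has 1 node {bay}, right has 6 {pear, mint, fig, ivy, plum, ash}.
    Root mint: left subtree has 1 node {pear}, right has 4 {fig, ivy, plum, ash}.
      Root ivy: left subtree has 1 node {fig}, right has 2 {plum, ash}.
        Root ash: left subtree has 1 node {plum}, right has 0 { }.

lily fir bay mint pear ivy fig ash plum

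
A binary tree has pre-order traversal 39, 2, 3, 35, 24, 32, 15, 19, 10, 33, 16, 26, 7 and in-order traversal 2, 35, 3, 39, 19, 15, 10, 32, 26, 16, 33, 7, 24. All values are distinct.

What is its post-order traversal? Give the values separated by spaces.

35 3 2 19 10 15 26 16 7 33 32 24 39

The first element of pre-order is the root; it splits in-order into left and right subtrees.
Root 39: left subtree has 3 nodes {2, 35, 3}, right has 9 {19, 15, 10, 32, 26, 16, 33, 7, 24}.
  Root 2: left subtree has 0 nodes { }, right has 2 {35, 3}.
    Root 3: left subtree has 1 node {35}, right has 0 { }.
  Root 24: left subtree has 8 nodes {19, 15, 10, 32, 26, 16, 33, 7}, right has 0 { }.
    Root 32: left subtree has 3 nodes {19, 15, 10}, right has 4 {26, 16, 33, 7}.
      Root 15: left subtree has 1 node {19}, right has 1 {10}.
      Root 33: left subtree has 2 nodes {26, 16}, right has 1 {7}.
        Root 16: left subtree has 1 node {26}, right has 0 { }.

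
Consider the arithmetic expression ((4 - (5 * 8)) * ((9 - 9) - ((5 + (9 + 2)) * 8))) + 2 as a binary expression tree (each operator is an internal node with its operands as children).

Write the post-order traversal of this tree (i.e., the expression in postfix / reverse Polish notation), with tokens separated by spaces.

Post-order on an expression tree gives postfix notation: for each operator, emit left operand, right operand, then the operator.

4 5 8 * - 9 9 - 5 9 2 + + 8 * - * 2 +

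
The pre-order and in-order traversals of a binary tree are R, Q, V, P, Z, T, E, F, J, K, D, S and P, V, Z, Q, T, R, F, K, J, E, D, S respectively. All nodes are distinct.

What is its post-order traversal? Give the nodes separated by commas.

The first element of pre-order is the root; it splits in-order into left and right subtrees.
Root R: left subtree has 5 nodes {P, V, Z, Q, T}, right has 6 {F, K, J, E, D, S}.
  Root Q: left subtree has 3 nodes {P, V, Z}, right has 1 {T}.
    Root V: left subtree has 1 node {P}, right has 1 {Z}.
  Root E: left subtree has 3 nodes {F, K, J}, right has 2 {D, S}.
    Root F: left subtree has 0 nodes { }, right has 2 {K, J}.
      Root J: left subtree has 1 node {K}, right has 0 { }.
    Root D: left subtree has 0 nodes { }, right has 1 {S}.

P, Z, V, T, Q, K, J, F, S, D, E, R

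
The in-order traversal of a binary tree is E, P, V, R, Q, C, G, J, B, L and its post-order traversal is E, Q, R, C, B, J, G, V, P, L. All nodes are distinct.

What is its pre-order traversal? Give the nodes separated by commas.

The last element of post-order is the root; it splits in-order into left and right subtrees.
Root L: left subtree has 9 nodes {E, P, V, R, Q, C, G, J, B}, right has 0 { }.
  Root P: left subtree has 1 node {E}, right has 7 {V, R, Q, C, G, J, B}.
    Root V: left subtree has 0 nodes { }, right has 6 {R, Q, C, G, J, B}.
      Root G: left subtree has 3 nodes {R, Q, C}, right has 2 {J, B}.
        Root C: left subtree has 2 nodes {R, Q}, right has 0 { }.
          Root R: left subtree has 0 nodes { }, right has 1 {Q}.
        Root J: left subtree has 0 nodes { }, right has 1 {B}.

L, P, E, V, G, C, R, Q, J, B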